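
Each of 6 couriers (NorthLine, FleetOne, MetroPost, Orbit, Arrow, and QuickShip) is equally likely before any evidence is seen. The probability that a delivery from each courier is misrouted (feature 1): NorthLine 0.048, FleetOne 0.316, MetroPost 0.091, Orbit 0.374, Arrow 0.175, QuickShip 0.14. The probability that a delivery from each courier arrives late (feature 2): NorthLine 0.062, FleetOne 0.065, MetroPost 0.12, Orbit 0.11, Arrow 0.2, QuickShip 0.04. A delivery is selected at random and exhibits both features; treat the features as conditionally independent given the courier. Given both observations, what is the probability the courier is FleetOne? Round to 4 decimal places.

0.1768

With a uniform prior (1/6 each), posterior ∝ likelihood:
  NorthLine: 0.048 × 0.062 = 0.002976
  FleetOne: 0.316 × 0.065 = 0.02054
  MetroPost: 0.091 × 0.12 = 0.01092
  Orbit: 0.374 × 0.11 = 0.04114
  Arrow: 0.175 × 0.2 = 0.035
  QuickShip: 0.14 × 0.04 = 0.0056
Normalizing constant = 0.116176.
P(FleetOne | evidence) = 0.02054 / 0.116176 ≈ 0.1768.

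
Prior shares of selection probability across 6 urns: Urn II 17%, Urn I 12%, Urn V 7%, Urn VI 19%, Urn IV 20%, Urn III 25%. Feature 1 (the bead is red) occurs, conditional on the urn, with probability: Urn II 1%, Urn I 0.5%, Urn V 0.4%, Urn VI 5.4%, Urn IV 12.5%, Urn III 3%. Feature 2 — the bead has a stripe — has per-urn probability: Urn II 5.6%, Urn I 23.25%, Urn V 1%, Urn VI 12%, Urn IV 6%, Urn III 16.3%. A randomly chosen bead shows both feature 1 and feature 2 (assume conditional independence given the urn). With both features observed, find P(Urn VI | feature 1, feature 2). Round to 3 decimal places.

Prior × likelihood for each hypothesis:
  Urn II: 0.17 × 0.01 × 0.056 = 0.0000952
  Urn I: 0.12 × 0.005 × 0.2325 = 0.0001395
  Urn V: 0.07 × 0.004 × 0.01 = 0.0000028
  Urn VI: 0.19 × 0.054 × 0.12 = 0.0012312
  Urn IV: 0.2 × 0.125 × 0.06 = 0.0015
  Urn III: 0.25 × 0.03 × 0.163 = 0.0012225
Total = 0.0041912.
P(Urn VI | evidence) = 0.0012312 / 0.0041912 ≈ 0.294.

0.294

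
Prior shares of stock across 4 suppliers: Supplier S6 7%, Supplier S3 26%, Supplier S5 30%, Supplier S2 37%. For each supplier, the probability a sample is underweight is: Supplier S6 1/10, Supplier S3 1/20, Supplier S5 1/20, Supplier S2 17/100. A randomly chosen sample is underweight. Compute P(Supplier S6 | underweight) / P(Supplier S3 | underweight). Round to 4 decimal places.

0.5385

Compute prior × likelihood for every hypothesis:
  Supplier S6: 0.07 × 0.1 = 0.007
  Supplier S3: 0.26 × 0.05 = 0.013
  Supplier S5: 0.3 × 0.05 = 0.015
  Supplier S2: 0.37 × 0.17 = 0.0629
Total = 0.0979.
The ratio is 0.007 / 0.013 (the normalizer cancels) = 0.5385.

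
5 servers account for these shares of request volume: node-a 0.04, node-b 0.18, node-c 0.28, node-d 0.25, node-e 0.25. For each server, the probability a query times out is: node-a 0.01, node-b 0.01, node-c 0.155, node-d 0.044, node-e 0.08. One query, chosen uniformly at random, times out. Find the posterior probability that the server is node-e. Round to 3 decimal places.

Compute prior × likelihood for every hypothesis:
  node-a: 0.04 × 0.01 = 0.0004
  node-b: 0.18 × 0.01 = 0.0018
  node-c: 0.28 × 0.155 = 0.0434
  node-d: 0.25 × 0.044 = 0.011
  node-e: 0.25 × 0.08 = 0.02
Total = 0.0766.
P(node-e | evidence) = 0.02 / 0.0766 ≈ 0.261.

0.261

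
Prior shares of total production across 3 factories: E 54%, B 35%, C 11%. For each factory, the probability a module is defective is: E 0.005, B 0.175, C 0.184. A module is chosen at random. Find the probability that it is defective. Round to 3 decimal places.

Unnormalized posteriors (prior × likelihood):
  E: 0.54 × 0.005 = 0.0027
  B: 0.35 × 0.175 = 0.06125
  C: 0.11 × 0.184 = 0.02024
P(defective) = 0.0027 + 0.06125 + 0.02024 = 0.08419 → 0.084.

0.084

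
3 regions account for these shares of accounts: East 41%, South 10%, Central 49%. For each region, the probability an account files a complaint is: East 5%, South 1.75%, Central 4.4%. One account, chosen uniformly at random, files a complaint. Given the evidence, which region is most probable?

Central

Compute prior × likelihood for every hypothesis:
  East: 0.41 × 0.05 = 0.0205
  South: 0.1 × 0.0175 = 0.00175
  Central: 0.49 × 0.044 = 0.02156
Normalizing constant = 0.04381.
Largest term belongs to Central, so Central is most probable.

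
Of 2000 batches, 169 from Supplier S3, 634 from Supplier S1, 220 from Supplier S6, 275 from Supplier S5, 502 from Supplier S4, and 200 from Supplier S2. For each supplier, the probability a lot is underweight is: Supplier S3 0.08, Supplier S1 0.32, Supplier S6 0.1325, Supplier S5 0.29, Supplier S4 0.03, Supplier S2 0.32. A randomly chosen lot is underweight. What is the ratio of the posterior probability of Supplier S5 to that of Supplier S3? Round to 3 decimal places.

Unnormalized posteriors (prior × likelihood):
  Supplier S3: 0.0845 × 0.08 = 0.00676
  Supplier S1: 0.317 × 0.32 = 0.10144
  Supplier S6: 0.11 × 0.1325 = 0.014575
  Supplier S5: 0.1375 × 0.29 = 0.039875
  Supplier S4: 0.251 × 0.03 = 0.00753
  Supplier S2: 0.1 × 0.32 = 0.032
Total = 0.20218.
The ratio is 0.039875 / 0.00676 (the normalizer cancels) = 5.899.

5.899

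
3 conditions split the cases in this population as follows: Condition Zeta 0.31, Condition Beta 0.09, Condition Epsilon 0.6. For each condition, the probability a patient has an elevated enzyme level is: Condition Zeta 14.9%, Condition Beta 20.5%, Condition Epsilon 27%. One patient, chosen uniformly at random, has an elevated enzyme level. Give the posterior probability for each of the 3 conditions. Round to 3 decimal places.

Unnormalized posteriors (prior × likelihood):
  Condition Zeta: 0.31 × 0.149 = 0.04619
  Condition Beta: 0.09 × 0.205 = 0.01845
  Condition Epsilon: 0.6 × 0.27 = 0.162
Normalizing constant = 0.22664.
P(Condition Zeta | elevated) = 0.04619/0.22664 ≈ 0.204
P(Condition Beta | elevated) = 0.01845/0.22664 ≈ 0.081
P(Condition Epsilon | elevated) = 0.162/0.22664 ≈ 0.715
(Check: 0.204+0.081+0.715 = 1.000.)

Condition Zeta 0.204, Condition Beta 0.081, Condition Epsilon 0.715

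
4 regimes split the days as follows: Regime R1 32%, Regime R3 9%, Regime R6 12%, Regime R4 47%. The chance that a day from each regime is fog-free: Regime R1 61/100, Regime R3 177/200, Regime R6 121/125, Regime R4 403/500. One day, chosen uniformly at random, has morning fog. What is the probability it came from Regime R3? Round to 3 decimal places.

Taking complements, P(fog | each) = Regime R1 0.39, Regime R3 0.115, Regime R6 0.032, Regime R4 0.194.
By Bayes' rule, posterior ∝ prior × likelihood:
  Regime R1: 0.32 × 0.39 = 0.1248
  Regime R3: 0.09 × 0.115 = 0.01035
  Regime R6: 0.12 × 0.032 = 0.00384
  Regime R4: 0.47 × 0.194 = 0.09118
Total = 0.23017.
P(Regime R3 | evidence) = 0.01035 / 0.23017 ≈ 0.045.

0.045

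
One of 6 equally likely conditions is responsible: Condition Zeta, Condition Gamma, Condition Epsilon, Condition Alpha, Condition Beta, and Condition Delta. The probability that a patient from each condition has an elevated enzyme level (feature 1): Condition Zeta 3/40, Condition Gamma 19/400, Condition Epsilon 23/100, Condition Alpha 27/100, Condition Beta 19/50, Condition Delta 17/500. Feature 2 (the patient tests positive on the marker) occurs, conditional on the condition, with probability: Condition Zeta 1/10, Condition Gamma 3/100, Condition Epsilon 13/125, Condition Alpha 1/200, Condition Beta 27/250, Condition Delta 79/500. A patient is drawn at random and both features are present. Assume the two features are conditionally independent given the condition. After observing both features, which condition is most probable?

Since the prior is uniform, the posterior is proportional to the likelihood:
  Condition Zeta: 0.075 × 0.1 = 0.0075
  Condition Gamma: 0.0475 × 0.03 = 0.001425
  Condition Epsilon: 0.23 × 0.104 = 0.02392
  Condition Alpha: 0.27 × 0.005 = 0.00135
  Condition Beta: 0.38 × 0.108 = 0.04104
  Condition Delta: 0.034 × 0.158 = 0.005372
Total = 0.080607.
Largest term belongs to Condition Beta, so Condition Beta is most probable.

Condition Beta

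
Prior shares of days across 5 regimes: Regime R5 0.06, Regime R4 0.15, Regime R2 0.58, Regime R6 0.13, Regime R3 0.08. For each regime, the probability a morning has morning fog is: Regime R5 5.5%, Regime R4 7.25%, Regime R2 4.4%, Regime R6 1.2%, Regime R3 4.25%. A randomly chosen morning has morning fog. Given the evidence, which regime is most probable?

Regime R2

By Bayes' rule, posterior ∝ prior × likelihood:
  Regime R5: 0.06 × 0.055 = 0.0033
  Regime R4: 0.15 × 0.0725 = 0.010875
  Regime R2: 0.58 × 0.044 = 0.02552
  Regime R6: 0.13 × 0.012 = 0.00156
  Regime R3: 0.08 × 0.0425 = 0.0034
Total = 0.044655.
Largest term belongs to Regime R2, so Regime R2 is most probable.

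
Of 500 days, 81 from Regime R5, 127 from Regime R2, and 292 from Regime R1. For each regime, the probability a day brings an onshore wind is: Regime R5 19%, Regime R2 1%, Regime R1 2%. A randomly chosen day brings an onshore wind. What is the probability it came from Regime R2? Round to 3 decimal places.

Prior × likelihood for each hypothesis:
  Regime R5: 0.162 × 0.19 = 0.03078
  Regime R2: 0.254 × 0.01 = 0.00254
  Regime R1: 0.584 × 0.02 = 0.01168
Sum = 0.045.
P(Regime R2 | evidence) = 0.00254 / 0.045 ≈ 0.056.

0.056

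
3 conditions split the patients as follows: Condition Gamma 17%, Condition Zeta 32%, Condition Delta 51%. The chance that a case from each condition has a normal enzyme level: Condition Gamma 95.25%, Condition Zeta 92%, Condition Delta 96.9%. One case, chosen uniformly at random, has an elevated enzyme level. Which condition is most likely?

Taking complements, P(elevated | each) = Condition Gamma 0.0475, Condition Zeta 0.08, Condition Delta 0.031.
Compute prior × likelihood for every hypothesis:
  Condition Gamma: 0.17 × 0.0475 = 0.008075
  Condition Zeta: 0.32 × 0.08 = 0.0256
  Condition Delta: 0.51 × 0.031 = 0.01581
Normalizing constant = 0.049485.
Largest term belongs to Condition Zeta, so Condition Zeta is most probable.

Condition Zeta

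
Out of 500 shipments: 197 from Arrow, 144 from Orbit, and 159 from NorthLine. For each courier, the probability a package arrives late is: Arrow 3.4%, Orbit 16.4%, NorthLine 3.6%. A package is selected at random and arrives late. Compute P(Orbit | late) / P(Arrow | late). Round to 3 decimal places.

3.526

Unnormalized posteriors (prior × likelihood):
  Arrow: 0.394 × 0.034 = 0.013396
  Orbit: 0.288 × 0.164 = 0.047232
  NorthLine: 0.318 × 0.036 = 0.011448
Normalizing constant = 0.072076.
The ratio is 0.047232 / 0.013396 (the normalizer cancels) = 3.526.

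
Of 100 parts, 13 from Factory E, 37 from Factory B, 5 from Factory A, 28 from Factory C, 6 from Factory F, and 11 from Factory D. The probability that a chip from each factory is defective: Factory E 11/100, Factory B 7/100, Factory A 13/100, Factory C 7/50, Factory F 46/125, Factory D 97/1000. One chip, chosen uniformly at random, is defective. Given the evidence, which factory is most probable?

Prior × likelihood for each hypothesis:
  Factory E: 0.13 × 0.11 = 0.0143
  Factory B: 0.37 × 0.07 = 0.0259
  Factory A: 0.05 × 0.13 = 0.0065
  Factory C: 0.28 × 0.14 = 0.0392
  Factory F: 0.06 × 0.368 = 0.02208
  Factory D: 0.11 × 0.097 = 0.01067
Sum = 0.11865.
Largest term belongs to Factory C, so Factory C is most probable.

Factory C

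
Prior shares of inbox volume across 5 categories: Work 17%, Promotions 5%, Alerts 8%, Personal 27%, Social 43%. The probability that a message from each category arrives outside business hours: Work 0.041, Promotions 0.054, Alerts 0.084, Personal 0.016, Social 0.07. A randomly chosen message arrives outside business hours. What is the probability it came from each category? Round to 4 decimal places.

By Bayes' rule, posterior ∝ prior × likelihood:
  Work: 0.17 × 0.041 = 0.00697
  Promotions: 0.05 × 0.054 = 0.0027
  Alerts: 0.08 × 0.084 = 0.00672
  Personal: 0.27 × 0.016 = 0.00432
  Social: 0.43 × 0.07 = 0.0301
Normalizing constant = 0.05081.
P(Work | off-hours) = 0.00697/0.05081 ≈ 0.1372
P(Promotions | off-hours) = 0.0027/0.05081 ≈ 0.0531
P(Alerts | off-hours) = 0.00672/0.05081 ≈ 0.1323
P(Personal | off-hours) = 0.00432/0.05081 ≈ 0.0850
P(Social | off-hours) = 0.0301/0.05081 ≈ 0.5924

Work 0.1372, Promotions 0.0531, Alerts 0.1323, Personal 0.0850, Social 0.5924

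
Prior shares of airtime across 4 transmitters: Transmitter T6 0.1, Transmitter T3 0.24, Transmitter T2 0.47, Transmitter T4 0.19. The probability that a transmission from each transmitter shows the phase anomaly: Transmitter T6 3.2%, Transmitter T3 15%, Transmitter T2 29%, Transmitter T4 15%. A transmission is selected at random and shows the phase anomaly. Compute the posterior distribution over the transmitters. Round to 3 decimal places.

Compute prior × likelihood for every hypothesis:
  Transmitter T6: 0.1 × 0.032 = 0.0032
  Transmitter T3: 0.24 × 0.15 = 0.036
  Transmitter T2: 0.47 × 0.29 = 0.1363
  Transmitter T4: 0.19 × 0.15 = 0.0285
Total = 0.204.
P(Transmitter T6 | anomaly) = 0.0032/0.204 ≈ 0.016
P(Transmitter T3 | anomaly) = 0.036/0.204 ≈ 0.176
P(Transmitter T2 | anomaly) = 0.1363/0.204 ≈ 0.668
P(Transmitter T4 | anomaly) = 0.0285/0.204 ≈ 0.140

Transmitter T6 0.016, Transmitter T3 0.176, Transmitter T2 0.668, Transmitter T4 0.140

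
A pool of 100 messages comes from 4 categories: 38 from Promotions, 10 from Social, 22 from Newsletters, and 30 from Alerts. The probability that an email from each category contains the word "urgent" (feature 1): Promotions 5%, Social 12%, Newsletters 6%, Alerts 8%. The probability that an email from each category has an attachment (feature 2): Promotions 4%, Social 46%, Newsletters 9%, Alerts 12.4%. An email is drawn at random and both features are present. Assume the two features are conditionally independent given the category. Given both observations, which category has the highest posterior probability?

Compute prior × likelihood for every hypothesis:
  Promotions: 0.38 × 0.05 × 0.04 = 0.00076
  Social: 0.1 × 0.12 × 0.46 = 0.00552
  Newsletters: 0.22 × 0.06 × 0.09 = 0.001188
  Alerts: 0.3 × 0.08 × 0.124 = 0.002976
Normalizing constant = 0.010444.
Largest term belongs to Social, so Social is most probable.

Social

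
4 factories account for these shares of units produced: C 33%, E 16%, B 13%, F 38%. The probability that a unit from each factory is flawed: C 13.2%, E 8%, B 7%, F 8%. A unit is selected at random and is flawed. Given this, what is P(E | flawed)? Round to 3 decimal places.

Compute prior × likelihood for every hypothesis:
  C: 0.33 × 0.132 = 0.04356
  E: 0.16 × 0.08 = 0.0128
  B: 0.13 × 0.07 = 0.0091
  F: 0.38 × 0.08 = 0.0304
Total = 0.09586.
P(E | evidence) = 0.0128 / 0.09586 ≈ 0.134.

0.134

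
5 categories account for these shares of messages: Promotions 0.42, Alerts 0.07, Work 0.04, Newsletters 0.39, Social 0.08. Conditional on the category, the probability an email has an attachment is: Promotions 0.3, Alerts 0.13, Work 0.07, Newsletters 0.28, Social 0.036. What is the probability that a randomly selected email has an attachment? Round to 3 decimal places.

Unnormalized posteriors (prior × likelihood):
  Promotions: 0.42 × 0.3 = 0.126
  Alerts: 0.07 × 0.13 = 0.0091
  Work: 0.04 × 0.07 = 0.0028
  Newsletters: 0.39 × 0.28 = 0.1092
  Social: 0.08 × 0.036 = 0.00288
P(attachment) = 0.126 + 0.0091 + 0.0028 + 0.1092 + 0.00288 = 0.24998 → 0.250.

0.250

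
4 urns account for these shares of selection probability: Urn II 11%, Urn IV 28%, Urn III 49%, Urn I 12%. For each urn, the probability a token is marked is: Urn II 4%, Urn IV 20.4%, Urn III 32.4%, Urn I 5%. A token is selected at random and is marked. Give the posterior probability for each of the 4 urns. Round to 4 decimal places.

Unnormalized posteriors (prior × likelihood):
  Urn II: 0.11 × 0.04 = 0.0044
  Urn IV: 0.28 × 0.204 = 0.05712
  Urn III: 0.49 × 0.324 = 0.15876
  Urn I: 0.12 × 0.05 = 0.006
Sum = 0.22628.
P(Urn II | marked) = 0.0044/0.22628 ≈ 0.0194
P(Urn IV | marked) = 0.05712/0.22628 ≈ 0.2524
P(Urn III | marked) = 0.15876/0.22628 ≈ 0.7016
P(Urn I | marked) = 0.006/0.22628 ≈ 0.0265
(Check: 0.0194+0.2524+0.7016+0.0265 = 0.9999.)

Urn II 0.0194, Urn IV 0.2524, Urn III 0.7016, Urn I 0.0265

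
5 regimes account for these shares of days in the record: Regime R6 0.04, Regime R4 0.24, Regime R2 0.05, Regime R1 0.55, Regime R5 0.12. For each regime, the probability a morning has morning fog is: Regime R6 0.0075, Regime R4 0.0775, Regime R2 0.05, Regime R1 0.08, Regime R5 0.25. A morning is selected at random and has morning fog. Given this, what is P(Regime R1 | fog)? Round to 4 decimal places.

0.4612

Prior × likelihood for each hypothesis:
  Regime R6: 0.04 × 0.0075 = 0.0003
  Regime R4: 0.24 × 0.0775 = 0.0186
  Regime R2: 0.05 × 0.05 = 0.0025
  Regime R1: 0.55 × 0.08 = 0.044
  Regime R5: 0.12 × 0.25 = 0.03
Total = 0.0954.
P(Regime R1 | evidence) = 0.044 / 0.0954 ≈ 0.4612.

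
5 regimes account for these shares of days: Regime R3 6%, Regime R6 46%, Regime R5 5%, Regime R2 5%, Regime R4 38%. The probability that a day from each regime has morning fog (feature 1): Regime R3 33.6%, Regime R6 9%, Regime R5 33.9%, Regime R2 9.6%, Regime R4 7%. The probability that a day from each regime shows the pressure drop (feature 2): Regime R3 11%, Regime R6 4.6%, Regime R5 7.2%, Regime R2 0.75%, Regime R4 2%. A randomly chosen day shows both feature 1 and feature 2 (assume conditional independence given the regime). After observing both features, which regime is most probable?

Regime R3

Prior × likelihood for each hypothesis:
  Regime R3: 0.06 × 0.336 × 0.11 = 0.0022176
  Regime R6: 0.46 × 0.09 × 0.046 = 0.0019044
  Regime R5: 0.05 × 0.339 × 0.072 = 0.0012204
  Regime R2: 0.05 × 0.096 × 0.0075 = 0.000036
  Regime R4: 0.38 × 0.07 × 0.02 = 0.000532
Sum = 0.0059104.
Largest term belongs to Regime R3, so Regime R3 is most probable.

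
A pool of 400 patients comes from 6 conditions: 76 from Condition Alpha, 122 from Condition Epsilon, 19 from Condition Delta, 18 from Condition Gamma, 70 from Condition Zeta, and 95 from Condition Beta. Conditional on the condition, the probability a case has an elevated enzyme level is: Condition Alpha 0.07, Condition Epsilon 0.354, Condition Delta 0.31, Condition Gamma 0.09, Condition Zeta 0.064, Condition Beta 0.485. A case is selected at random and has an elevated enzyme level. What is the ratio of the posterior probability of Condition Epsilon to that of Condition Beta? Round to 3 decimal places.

0.937

Prior × likelihood for each hypothesis:
  Condition Alpha: 0.19 × 0.07 = 0.0133
  Condition Epsilon: 0.305 × 0.354 = 0.10797
  Condition Delta: 0.0475 × 0.31 = 0.014725
  Condition Gamma: 0.045 × 0.09 = 0.00405
  Condition Zeta: 0.175 × 0.064 = 0.0112
  Condition Beta: 0.2375 × 0.485 = 0.1151875
Normalizing constant = 0.2664325.
The ratio is 0.10797 / 0.1151875 (the normalizer cancels) = 0.937.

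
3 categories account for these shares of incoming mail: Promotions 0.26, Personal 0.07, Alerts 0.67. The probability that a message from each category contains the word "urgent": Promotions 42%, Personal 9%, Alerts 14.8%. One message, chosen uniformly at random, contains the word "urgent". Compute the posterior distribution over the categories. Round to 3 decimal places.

Promotions 0.509, Personal 0.029, Alerts 0.462

Prior × likelihood for each hypothesis:
  Promotions: 0.26 × 0.42 = 0.1092
  Personal: 0.07 × 0.09 = 0.0063
  Alerts: 0.67 × 0.148 = 0.09916
Normalizing constant = 0.21466.
P(Promotions | urgent-flag) = 0.1092/0.21466 ≈ 0.509
P(Personal | urgent-flag) = 0.0063/0.21466 ≈ 0.029
P(Alerts | urgent-flag) = 0.09916/0.21466 ≈ 0.462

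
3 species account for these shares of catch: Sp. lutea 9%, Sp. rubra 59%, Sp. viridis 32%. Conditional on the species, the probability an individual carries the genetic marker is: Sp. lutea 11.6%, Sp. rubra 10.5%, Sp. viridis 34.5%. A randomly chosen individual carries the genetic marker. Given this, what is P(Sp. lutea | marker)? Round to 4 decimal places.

By Bayes' rule, posterior ∝ prior × likelihood:
  Sp. lutea: 0.09 × 0.116 = 0.01044
  Sp. rubra: 0.59 × 0.105 = 0.06195
  Sp. viridis: 0.32 × 0.345 = 0.1104
Normalizing constant = 0.18279.
P(Sp. lutea | evidence) = 0.01044 / 0.18279 ≈ 0.0571.

0.0571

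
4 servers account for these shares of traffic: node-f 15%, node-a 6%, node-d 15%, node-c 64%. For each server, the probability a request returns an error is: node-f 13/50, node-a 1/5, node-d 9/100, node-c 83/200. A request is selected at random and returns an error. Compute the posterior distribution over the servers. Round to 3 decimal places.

Unnormalized posteriors (prior × likelihood):
  node-f: 0.15 × 0.26 = 0.039
  node-a: 0.06 × 0.2 = 0.012
  node-d: 0.15 × 0.09 = 0.0135
  node-c: 0.64 × 0.415 = 0.2656
Sum = 0.3301.
P(node-f | error) = 0.039/0.3301 ≈ 0.118
P(node-a | error) = 0.012/0.3301 ≈ 0.036
P(node-d | error) = 0.0135/0.3301 ≈ 0.041
P(node-c | error) = 0.2656/0.3301 ≈ 0.805
(Check: 0.118+0.036+0.041+0.805 = 1.000.)

node-f 0.118, node-a 0.036, node-d 0.041, node-c 0.805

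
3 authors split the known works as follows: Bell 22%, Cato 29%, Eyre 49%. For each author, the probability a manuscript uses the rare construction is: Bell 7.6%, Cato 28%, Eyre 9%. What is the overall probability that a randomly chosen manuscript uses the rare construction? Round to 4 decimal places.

Compute prior × likelihood for every hypothesis:
  Bell: 0.22 × 0.076 = 0.01672
  Cato: 0.29 × 0.28 = 0.0812
  Eyre: 0.49 × 0.09 = 0.0441
P(rare-form) = 0.01672 + 0.0812 + 0.0441 = 0.14202 → 0.1420.

0.1420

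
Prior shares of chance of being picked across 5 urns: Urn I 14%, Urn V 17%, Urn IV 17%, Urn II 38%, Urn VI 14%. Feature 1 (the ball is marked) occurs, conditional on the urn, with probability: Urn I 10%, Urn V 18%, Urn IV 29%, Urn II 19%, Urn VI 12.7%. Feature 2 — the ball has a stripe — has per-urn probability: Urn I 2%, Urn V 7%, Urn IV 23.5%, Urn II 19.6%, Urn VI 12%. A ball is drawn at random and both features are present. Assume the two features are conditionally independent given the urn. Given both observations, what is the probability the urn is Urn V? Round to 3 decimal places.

0.071

Unnormalized posteriors (prior × likelihood):
  Urn I: 0.14 × 0.1 × 0.02 = 0.00028
  Urn V: 0.17 × 0.18 × 0.07 = 0.002142
  Urn IV: 0.17 × 0.29 × 0.235 = 0.0115855
  Urn II: 0.38 × 0.19 × 0.196 = 0.0141512
  Urn VI: 0.14 × 0.127 × 0.12 = 0.0021336
Normalizing constant = 0.0302923.
P(Urn V | evidence) = 0.002142 / 0.0302923 ≈ 0.071.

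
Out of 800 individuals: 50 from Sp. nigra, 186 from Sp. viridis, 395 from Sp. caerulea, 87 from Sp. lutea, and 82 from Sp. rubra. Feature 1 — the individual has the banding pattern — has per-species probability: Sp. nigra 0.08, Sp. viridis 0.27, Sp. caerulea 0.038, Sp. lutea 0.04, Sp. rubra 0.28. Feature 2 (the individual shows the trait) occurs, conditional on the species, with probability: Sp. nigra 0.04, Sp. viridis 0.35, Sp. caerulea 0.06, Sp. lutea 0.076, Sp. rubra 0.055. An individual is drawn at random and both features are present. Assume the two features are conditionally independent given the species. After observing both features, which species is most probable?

Sp. viridis

By Bayes' rule, posterior ∝ prior × likelihood:
  Sp. nigra: 0.0625 × 0.08 × 0.04 = 0.0002
  Sp. viridis: 0.2325 × 0.27 × 0.35 = 0.02197125
  Sp. caerulea: 0.49375 × 0.038 × 0.06 = 0.00112575
  Sp. lutea: 0.10875 × 0.04 × 0.076 = 0.0003306
  Sp. rubra: 0.1025 × 0.28 × 0.055 = 0.0015785
Total = 0.0252061.
Largest term belongs to Sp. viridis, so Sp. viridis is most probable.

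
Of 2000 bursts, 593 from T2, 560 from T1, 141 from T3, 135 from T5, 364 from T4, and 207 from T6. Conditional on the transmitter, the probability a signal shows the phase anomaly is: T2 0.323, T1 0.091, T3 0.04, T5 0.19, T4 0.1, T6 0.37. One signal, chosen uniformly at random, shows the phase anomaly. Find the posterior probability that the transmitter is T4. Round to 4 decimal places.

Compute prior × likelihood for every hypothesis:
  T2: 0.2965 × 0.323 = 0.0957695
  T1: 0.28 × 0.091 = 0.02548
  T3: 0.0705 × 0.04 = 0.00282
  T5: 0.0675 × 0.19 = 0.012825
  T4: 0.182 × 0.1 = 0.0182
  T6: 0.1035 × 0.37 = 0.038295
Sum = 0.1933895.
P(T4 | evidence) = 0.0182 / 0.1933895 ≈ 0.0941.

0.0941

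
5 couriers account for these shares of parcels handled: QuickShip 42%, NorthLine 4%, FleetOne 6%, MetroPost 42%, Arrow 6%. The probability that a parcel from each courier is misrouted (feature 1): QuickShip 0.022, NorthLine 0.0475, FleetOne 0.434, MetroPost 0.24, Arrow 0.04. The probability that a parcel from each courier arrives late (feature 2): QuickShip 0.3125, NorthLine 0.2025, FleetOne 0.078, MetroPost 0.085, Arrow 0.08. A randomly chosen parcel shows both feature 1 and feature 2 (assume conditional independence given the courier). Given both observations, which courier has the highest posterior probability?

MetroPost

Unnormalized posteriors (prior × likelihood):
  QuickShip: 0.42 × 0.022 × 0.3125 = 0.0028875
  NorthLine: 0.04 × 0.0475 × 0.2025 = 0.00038475
  FleetOne: 0.06 × 0.434 × 0.078 = 0.00203112
  MetroPost: 0.42 × 0.24 × 0.085 = 0.008568
  Arrow: 0.06 × 0.04 × 0.08 = 0.000192
Total = 0.01406337.
Largest term belongs to MetroPost, so MetroPost is most probable.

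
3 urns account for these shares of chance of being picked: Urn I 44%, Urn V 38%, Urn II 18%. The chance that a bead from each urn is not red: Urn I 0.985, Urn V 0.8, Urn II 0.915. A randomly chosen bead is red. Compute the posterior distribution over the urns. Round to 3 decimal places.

Taking complements, P(red | each) = Urn I 0.015, Urn V 0.2, Urn II 0.085.
Prior × likelihood for each hypothesis:
  Urn I: 0.44 × 0.015 = 0.0066
  Urn V: 0.38 × 0.2 = 0.076
  Urn II: 0.18 × 0.085 = 0.0153
Sum = 0.0979.
P(Urn I | red) = 0.0066/0.0979 ≈ 0.067
P(Urn V | red) = 0.076/0.0979 ≈ 0.776
P(Urn II | red) = 0.0153/0.0979 ≈ 0.156
(Check: 0.067+0.776+0.156 = 0.999.)

Urn I 0.067, Urn V 0.776, Urn II 0.156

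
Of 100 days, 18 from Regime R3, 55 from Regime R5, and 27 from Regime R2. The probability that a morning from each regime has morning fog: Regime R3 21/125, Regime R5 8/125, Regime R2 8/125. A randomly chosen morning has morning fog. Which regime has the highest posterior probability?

Regime R5

Prior × likelihood for each hypothesis:
  Regime R3: 0.18 × 0.168 = 0.03024
  Regime R5: 0.55 × 0.064 = 0.0352
  Regime R2: 0.27 × 0.064 = 0.01728
Normalizing constant = 0.08272.
Largest term belongs to Regime R5, so Regime R5 is most probable.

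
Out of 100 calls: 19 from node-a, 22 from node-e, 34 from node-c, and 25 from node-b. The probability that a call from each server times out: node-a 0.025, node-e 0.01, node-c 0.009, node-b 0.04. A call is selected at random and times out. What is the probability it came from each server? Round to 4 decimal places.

Prior × likelihood for each hypothesis:
  node-a: 0.19 × 0.025 = 0.00475
  node-e: 0.22 × 0.01 = 0.0022
  node-c: 0.34 × 0.009 = 0.00306
  node-b: 0.25 × 0.04 = 0.01
Sum = 0.02001.
P(node-a | timeout) = 0.00475/0.02001 ≈ 0.2374
P(node-e | timeout) = 0.0022/0.02001 ≈ 0.1099
P(node-c | timeout) = 0.00306/0.02001 ≈ 0.1529
P(node-b | timeout) = 0.01/0.02001 ≈ 0.4998

node-a 0.2374, node-e 0.1099, node-c 0.1529, node-b 0.4998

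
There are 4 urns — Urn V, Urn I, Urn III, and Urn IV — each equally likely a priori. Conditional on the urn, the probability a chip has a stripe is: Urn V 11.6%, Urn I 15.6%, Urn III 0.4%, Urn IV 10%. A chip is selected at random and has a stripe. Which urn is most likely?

Since the prior is uniform, the posterior is proportional to the likelihood:
  Urn V: 0.116
  Urn I: 0.156
  Urn III: 0.004
  Urn IV: 0.1
Total = 0.376.
Largest term belongs to Urn I, so Urn I is most probable.

Urn I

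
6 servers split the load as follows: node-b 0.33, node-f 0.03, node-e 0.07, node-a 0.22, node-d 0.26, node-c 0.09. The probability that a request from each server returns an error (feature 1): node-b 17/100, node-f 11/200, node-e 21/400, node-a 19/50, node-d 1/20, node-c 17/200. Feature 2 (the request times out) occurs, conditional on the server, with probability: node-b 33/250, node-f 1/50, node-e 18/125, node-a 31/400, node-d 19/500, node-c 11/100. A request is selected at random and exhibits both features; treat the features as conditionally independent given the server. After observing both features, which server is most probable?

node-b

Compute prior × likelihood for every hypothesis:
  node-b: 0.33 × 0.17 × 0.132 = 0.0074052
  node-f: 0.03 × 0.055 × 0.02 = 0.000033
  node-e: 0.07 × 0.0525 × 0.144 = 0.0005292
  node-a: 0.22 × 0.38 × 0.0775 = 0.006479
  node-d: 0.26 × 0.05 × 0.038 = 0.000494
  node-c: 0.09 × 0.085 × 0.11 = 0.0008415
Normalizing constant = 0.0157819.
Largest term belongs to node-b, so node-b is most probable.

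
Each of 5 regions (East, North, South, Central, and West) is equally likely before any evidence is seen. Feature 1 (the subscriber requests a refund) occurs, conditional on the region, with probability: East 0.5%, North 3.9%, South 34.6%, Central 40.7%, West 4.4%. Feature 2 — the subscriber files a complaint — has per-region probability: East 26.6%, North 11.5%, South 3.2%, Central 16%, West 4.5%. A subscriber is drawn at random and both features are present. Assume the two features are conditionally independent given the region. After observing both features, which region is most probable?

Central

With a uniform prior (1/5 each), posterior ∝ likelihood:
  East: 0.005 × 0.266 = 0.00133
  North: 0.039 × 0.115 = 0.004485
  South: 0.346 × 0.032 = 0.011072
  Central: 0.407 × 0.16 = 0.06512
  West: 0.044 × 0.045 = 0.00198
Total = 0.083987.
Largest term belongs to Central, so Central is most probable.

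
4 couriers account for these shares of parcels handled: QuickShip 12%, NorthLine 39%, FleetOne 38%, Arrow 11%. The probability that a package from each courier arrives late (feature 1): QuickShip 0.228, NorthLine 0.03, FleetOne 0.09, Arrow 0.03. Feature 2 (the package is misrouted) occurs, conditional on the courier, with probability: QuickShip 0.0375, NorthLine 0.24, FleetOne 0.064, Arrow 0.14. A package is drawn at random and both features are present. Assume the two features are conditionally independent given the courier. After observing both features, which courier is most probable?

NorthLine

Unnormalized posteriors (prior × likelihood):
  QuickShip: 0.12 × 0.228 × 0.0375 = 0.001026
  NorthLine: 0.39 × 0.03 × 0.24 = 0.002808
  FleetOne: 0.38 × 0.09 × 0.064 = 0.0021888
  Arrow: 0.11 × 0.03 × 0.14 = 0.000462
Sum = 0.0064848.
Largest term belongs to NorthLine, so NorthLine is most probable.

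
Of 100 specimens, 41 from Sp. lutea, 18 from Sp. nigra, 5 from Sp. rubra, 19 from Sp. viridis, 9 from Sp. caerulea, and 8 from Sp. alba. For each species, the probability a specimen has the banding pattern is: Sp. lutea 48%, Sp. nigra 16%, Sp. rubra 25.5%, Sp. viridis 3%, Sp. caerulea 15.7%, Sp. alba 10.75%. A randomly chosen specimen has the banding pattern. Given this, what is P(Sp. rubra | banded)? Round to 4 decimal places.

0.0478

Compute prior × likelihood for every hypothesis:
  Sp. lutea: 0.41 × 0.48 = 0.1968
  Sp. nigra: 0.18 × 0.16 = 0.0288
  Sp. rubra: 0.05 × 0.255 = 0.01275
  Sp. viridis: 0.19 × 0.03 = 0.0057
  Sp. caerulea: 0.09 × 0.157 = 0.01413
  Sp. alba: 0.08 × 0.1075 = 0.0086
Sum = 0.26678.
P(Sp. rubra | evidence) = 0.01275 / 0.26678 ≈ 0.0478.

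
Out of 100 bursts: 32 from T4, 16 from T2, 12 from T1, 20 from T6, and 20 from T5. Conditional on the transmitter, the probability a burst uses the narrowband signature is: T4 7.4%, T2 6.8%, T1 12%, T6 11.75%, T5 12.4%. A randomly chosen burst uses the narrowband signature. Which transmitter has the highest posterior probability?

Prior × likelihood for each hypothesis:
  T4: 0.32 × 0.074 = 0.02368
  T2: 0.16 × 0.068 = 0.01088
  T1: 0.12 × 0.12 = 0.0144
  T6: 0.2 × 0.1175 = 0.0235
  T5: 0.2 × 0.124 = 0.0248
Total = 0.09726.
Largest term belongs to T5, so T5 is most probable.

T5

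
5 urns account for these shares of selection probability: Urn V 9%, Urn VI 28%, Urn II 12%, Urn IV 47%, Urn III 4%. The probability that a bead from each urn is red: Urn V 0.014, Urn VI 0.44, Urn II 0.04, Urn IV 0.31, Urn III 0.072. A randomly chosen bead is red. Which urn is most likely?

Urn IV

By Bayes' rule, posterior ∝ prior × likelihood:
  Urn V: 0.09 × 0.014 = 0.00126
  Urn VI: 0.28 × 0.44 = 0.1232
  Urn II: 0.12 × 0.04 = 0.0048
  Urn IV: 0.47 × 0.31 = 0.1457
  Urn III: 0.04 × 0.072 = 0.00288
Sum = 0.27784.
Largest term belongs to Urn IV, so Urn IV is most probable.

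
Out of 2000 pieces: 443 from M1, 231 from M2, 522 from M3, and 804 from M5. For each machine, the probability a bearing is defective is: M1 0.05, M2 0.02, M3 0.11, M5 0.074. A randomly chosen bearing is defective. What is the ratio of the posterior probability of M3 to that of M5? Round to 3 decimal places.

0.965

By Bayes' rule, posterior ∝ prior × likelihood:
  M1: 0.2215 × 0.05 = 0.011075
  M2: 0.1155 × 0.02 = 0.00231
  M3: 0.261 × 0.11 = 0.02871
  M5: 0.402 × 0.074 = 0.029748
Normalizing constant = 0.071843.
The ratio is 0.02871 / 0.029748 (the normalizer cancels) = 0.965.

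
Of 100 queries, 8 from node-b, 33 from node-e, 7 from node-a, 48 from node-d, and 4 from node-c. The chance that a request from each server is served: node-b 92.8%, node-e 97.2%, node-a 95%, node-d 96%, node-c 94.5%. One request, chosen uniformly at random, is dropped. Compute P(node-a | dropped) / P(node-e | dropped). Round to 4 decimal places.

0.3788

Taking complements, P(dropped | each) = node-b 0.072, node-e 0.028, node-a 0.05, node-d 0.04, node-c 0.055.
By Bayes' rule, posterior ∝ prior × likelihood:
  node-b: 0.08 × 0.072 = 0.00576
  node-e: 0.33 × 0.028 = 0.00924
  node-a: 0.07 × 0.05 = 0.0035
  node-d: 0.48 × 0.04 = 0.0192
  node-c: 0.04 × 0.055 = 0.0022
Sum = 0.0399.
The ratio is 0.0035 / 0.00924 (the normalizer cancels) = 0.3788.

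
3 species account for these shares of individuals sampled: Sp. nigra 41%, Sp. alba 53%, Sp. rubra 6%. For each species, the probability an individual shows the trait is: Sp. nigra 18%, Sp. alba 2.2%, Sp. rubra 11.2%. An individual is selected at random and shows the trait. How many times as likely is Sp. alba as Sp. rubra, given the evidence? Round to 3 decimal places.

1.735

Unnormalized posteriors (prior × likelihood):
  Sp. nigra: 0.41 × 0.18 = 0.0738
  Sp. alba: 0.53 × 0.022 = 0.01166
  Sp. rubra: 0.06 × 0.112 = 0.00672
Sum = 0.09218.
The ratio is 0.01166 / 0.00672 (the normalizer cancels) = 1.735.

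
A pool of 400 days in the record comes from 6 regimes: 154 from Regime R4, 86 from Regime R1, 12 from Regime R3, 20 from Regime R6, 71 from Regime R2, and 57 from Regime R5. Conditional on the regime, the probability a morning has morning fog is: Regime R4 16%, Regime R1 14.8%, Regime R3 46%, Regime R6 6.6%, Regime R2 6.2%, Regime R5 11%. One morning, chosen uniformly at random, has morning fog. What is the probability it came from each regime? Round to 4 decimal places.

Compute prior × likelihood for every hypothesis:
  Regime R4: 0.385 × 0.16 = 0.0616
  Regime R1: 0.215 × 0.148 = 0.03182
  Regime R3: 0.03 × 0.46 = 0.0138
  Regime R6: 0.05 × 0.066 = 0.0033
  Regime R2: 0.1775 × 0.062 = 0.011005
  Regime R5: 0.1425 × 0.11 = 0.015675
Total = 0.1372.
P(Regime R4 | fog) = 0.0616/0.1372 ≈ 0.4490
P(Regime R1 | fog) = 0.03182/0.1372 ≈ 0.2319
P(Regime R3 | fog) = 0.0138/0.1372 ≈ 0.1006
P(Regime R6 | fog) = 0.0033/0.1372 ≈ 0.0241
P(Regime R2 | fog) = 0.011005/0.1372 ≈ 0.0802
P(Regime R5 | fog) = 0.015675/0.1372 ≈ 0.1142

Regime R4 0.4490, Regime R1 0.2319, Regime R3 0.1006, Regime R6 0.0241, Regime R2 0.0802, Regime R5 0.1142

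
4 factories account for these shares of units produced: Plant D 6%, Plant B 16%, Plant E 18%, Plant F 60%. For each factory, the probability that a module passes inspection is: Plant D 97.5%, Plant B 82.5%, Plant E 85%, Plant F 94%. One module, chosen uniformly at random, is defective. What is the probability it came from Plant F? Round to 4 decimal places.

Taking complements, P(defective | each) = Plant D 0.025, Plant B 0.175, Plant E 0.15, Plant F 0.06.
Unnormalized posteriors (prior × likelihood):
  Plant D: 0.06 × 0.025 = 0.0015
  Plant B: 0.16 × 0.175 = 0.028
  Plant E: 0.18 × 0.15 = 0.027
  Plant F: 0.6 × 0.06 = 0.036
Total = 0.0925.
P(Plant F | evidence) = 0.036 / 0.0925 ≈ 0.3892.

0.3892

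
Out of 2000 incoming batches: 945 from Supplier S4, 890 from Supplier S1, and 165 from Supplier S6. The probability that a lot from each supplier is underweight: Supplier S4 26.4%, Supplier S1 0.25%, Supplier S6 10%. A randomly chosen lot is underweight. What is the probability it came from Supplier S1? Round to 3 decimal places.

By Bayes' rule, posterior ∝ prior × likelihood:
  Supplier S4: 0.4725 × 0.264 = 0.12474
  Supplier S1: 0.445 × 0.0025 = 0.0011125
  Supplier S6: 0.0825 × 0.1 = 0.00825
Total = 0.1341025.
P(Supplier S1 | evidence) = 0.0011125 / 0.1341025 ≈ 0.008.

0.008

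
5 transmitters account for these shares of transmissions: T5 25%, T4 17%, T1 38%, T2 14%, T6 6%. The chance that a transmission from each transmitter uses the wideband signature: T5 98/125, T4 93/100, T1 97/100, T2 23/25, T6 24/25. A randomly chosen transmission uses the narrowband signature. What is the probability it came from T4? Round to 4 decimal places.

Taking complements, P(narrowband | each) = T5 0.216, T4 0.07, T1 0.03, T2 0.08, T6 0.04.
By Bayes' rule, posterior ∝ prior × likelihood:
  T5: 0.25 × 0.216 = 0.054
  T4: 0.17 × 0.07 = 0.0119
  T1: 0.38 × 0.03 = 0.0114
  T2: 0.14 × 0.08 = 0.0112
  T6: 0.06 × 0.04 = 0.0024
Total = 0.0909.
P(T4 | evidence) = 0.0119 / 0.0909 ≈ 0.1309.

0.1309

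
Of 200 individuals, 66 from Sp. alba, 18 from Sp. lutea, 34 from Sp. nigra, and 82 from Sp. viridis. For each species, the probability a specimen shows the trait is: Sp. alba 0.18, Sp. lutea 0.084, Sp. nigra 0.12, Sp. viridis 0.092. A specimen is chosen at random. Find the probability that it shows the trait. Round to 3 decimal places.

Compute prior × likelihood for every hypothesis:
  Sp. alba: 0.33 × 0.18 = 0.0594
  Sp. lutea: 0.09 × 0.084 = 0.00756
  Sp. nigra: 0.17 × 0.12 = 0.0204
  Sp. viridis: 0.41 × 0.092 = 0.03772
P(trait) = 0.0594 + 0.00756 + 0.0204 + 0.03772 = 0.12508 → 0.125.

0.125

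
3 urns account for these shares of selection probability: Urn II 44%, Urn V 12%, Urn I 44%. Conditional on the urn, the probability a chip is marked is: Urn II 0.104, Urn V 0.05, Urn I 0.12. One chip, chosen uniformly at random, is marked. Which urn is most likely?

Prior × likelihood for each hypothesis:
  Urn II: 0.44 × 0.104 = 0.04576
  Urn V: 0.12 × 0.05 = 0.006
  Urn I: 0.44 × 0.12 = 0.0528
Normalizing constant = 0.10456.
Largest term belongs to Urn I, so Urn I is most probable.

Urn I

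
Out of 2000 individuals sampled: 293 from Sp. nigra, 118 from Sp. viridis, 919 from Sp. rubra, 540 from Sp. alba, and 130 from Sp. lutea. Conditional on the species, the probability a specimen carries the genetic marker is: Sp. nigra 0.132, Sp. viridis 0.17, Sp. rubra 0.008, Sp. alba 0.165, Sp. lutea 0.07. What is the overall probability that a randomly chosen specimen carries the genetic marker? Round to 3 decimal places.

0.082

Unnormalized posteriors (prior × likelihood):
  Sp. nigra: 0.1465 × 0.132 = 0.019338
  Sp. viridis: 0.059 × 0.17 = 0.01003
  Sp. rubra: 0.4595 × 0.008 = 0.003676
  Sp. alba: 0.27 × 0.165 = 0.04455
  Sp. lutea: 0.065 × 0.07 = 0.00455
P(marker) = 0.019338 + 0.01003 + 0.003676 + 0.04455 + 0.00455 = 0.082144 → 0.082.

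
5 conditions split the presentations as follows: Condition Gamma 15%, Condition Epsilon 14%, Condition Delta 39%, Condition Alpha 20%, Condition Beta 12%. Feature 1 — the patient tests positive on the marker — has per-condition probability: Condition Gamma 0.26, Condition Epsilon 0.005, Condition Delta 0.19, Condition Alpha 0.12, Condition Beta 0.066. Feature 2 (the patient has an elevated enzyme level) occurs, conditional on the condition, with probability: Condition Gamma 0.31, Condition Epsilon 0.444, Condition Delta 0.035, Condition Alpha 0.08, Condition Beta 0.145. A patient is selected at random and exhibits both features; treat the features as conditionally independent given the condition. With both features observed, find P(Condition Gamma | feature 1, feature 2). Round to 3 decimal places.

Unnormalized posteriors (prior × likelihood):
  Condition Gamma: 0.15 × 0.26 × 0.31 = 0.01209
  Condition Epsilon: 0.14 × 0.005 × 0.444 = 0.0003108
  Condition Delta: 0.39 × 0.19 × 0.035 = 0.0025935
  Condition Alpha: 0.2 × 0.12 × 0.08 = 0.00192
  Condition Beta: 0.12 × 0.066 × 0.145 = 0.0011484
Normalizing constant = 0.0180627.
P(Condition Gamma | evidence) = 0.01209 / 0.0180627 ≈ 0.669.

0.669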